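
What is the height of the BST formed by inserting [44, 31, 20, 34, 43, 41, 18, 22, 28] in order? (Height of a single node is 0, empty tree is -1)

Insertion order: [44, 31, 20, 34, 43, 41, 18, 22, 28]
Tree (level-order array): [44, 31, None, 20, 34, 18, 22, None, 43, None, None, None, 28, 41]
Compute height bottom-up (empty subtree = -1):
  height(18) = 1 + max(-1, -1) = 0
  height(28) = 1 + max(-1, -1) = 0
  height(22) = 1 + max(-1, 0) = 1
  height(20) = 1 + max(0, 1) = 2
  height(41) = 1 + max(-1, -1) = 0
  height(43) = 1 + max(0, -1) = 1
  height(34) = 1 + max(-1, 1) = 2
  height(31) = 1 + max(2, 2) = 3
  height(44) = 1 + max(3, -1) = 4
Height = 4


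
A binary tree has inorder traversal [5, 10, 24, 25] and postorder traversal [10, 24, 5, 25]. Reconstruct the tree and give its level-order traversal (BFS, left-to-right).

Inorder:   [5, 10, 24, 25]
Postorder: [10, 24, 5, 25]
Algorithm: postorder visits root last, so walk postorder right-to-left;
each value is the root of the current inorder slice — split it at that
value, recurse on the right subtree first, then the left.
Recursive splits:
  root=25; inorder splits into left=[5, 10, 24], right=[]
  root=5; inorder splits into left=[], right=[10, 24]
  root=24; inorder splits into left=[10], right=[]
  root=10; inorder splits into left=[], right=[]
Reconstructed level-order: [25, 5, 24, 10]


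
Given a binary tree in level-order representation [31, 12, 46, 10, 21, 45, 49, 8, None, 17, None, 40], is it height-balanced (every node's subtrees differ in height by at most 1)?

Tree (level-order array): [31, 12, 46, 10, 21, 45, 49, 8, None, 17, None, 40]
Definition: a tree is height-balanced if, at every node, |h(left) - h(right)| <= 1 (empty subtree has height -1).
Bottom-up per-node check:
  node 8: h_left=-1, h_right=-1, diff=0 [OK], height=0
  node 10: h_left=0, h_right=-1, diff=1 [OK], height=1
  node 17: h_left=-1, h_right=-1, diff=0 [OK], height=0
  node 21: h_left=0, h_right=-1, diff=1 [OK], height=1
  node 12: h_left=1, h_right=1, diff=0 [OK], height=2
  node 40: h_left=-1, h_right=-1, diff=0 [OK], height=0
  node 45: h_left=0, h_right=-1, diff=1 [OK], height=1
  node 49: h_left=-1, h_right=-1, diff=0 [OK], height=0
  node 46: h_left=1, h_right=0, diff=1 [OK], height=2
  node 31: h_left=2, h_right=2, diff=0 [OK], height=3
All nodes satisfy the balance condition.
Result: Balanced


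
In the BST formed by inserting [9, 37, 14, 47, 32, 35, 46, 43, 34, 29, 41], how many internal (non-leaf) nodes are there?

Tree built from: [9, 37, 14, 47, 32, 35, 46, 43, 34, 29, 41]
Tree (level-order array): [9, None, 37, 14, 47, None, 32, 46, None, 29, 35, 43, None, None, None, 34, None, 41]
Rule: An internal node has at least one child.
Per-node child counts:
  node 9: 1 child(ren)
  node 37: 2 child(ren)
  node 14: 1 child(ren)
  node 32: 2 child(ren)
  node 29: 0 child(ren)
  node 35: 1 child(ren)
  node 34: 0 child(ren)
  node 47: 1 child(ren)
  node 46: 1 child(ren)
  node 43: 1 child(ren)
  node 41: 0 child(ren)
Matching nodes: [9, 37, 14, 32, 35, 47, 46, 43]
Count of internal (non-leaf) nodes: 8


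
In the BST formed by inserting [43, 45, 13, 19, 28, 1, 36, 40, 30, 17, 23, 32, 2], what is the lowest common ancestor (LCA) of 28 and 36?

Tree insertion order: [43, 45, 13, 19, 28, 1, 36, 40, 30, 17, 23, 32, 2]
Tree (level-order array): [43, 13, 45, 1, 19, None, None, None, 2, 17, 28, None, None, None, None, 23, 36, None, None, 30, 40, None, 32]
In a BST, the LCA of p=28, q=36 is the first node v on the
root-to-leaf path with p <= v <= q (go left if both < v, right if both > v).
Walk from root:
  at 43: both 28 and 36 < 43, go left
  at 13: both 28 and 36 > 13, go right
  at 19: both 28 and 36 > 19, go right
  at 28: 28 <= 28 <= 36, this is the LCA
LCA = 28


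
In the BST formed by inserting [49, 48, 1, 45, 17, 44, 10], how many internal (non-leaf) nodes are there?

Tree built from: [49, 48, 1, 45, 17, 44, 10]
Tree (level-order array): [49, 48, None, 1, None, None, 45, 17, None, 10, 44]
Rule: An internal node has at least one child.
Per-node child counts:
  node 49: 1 child(ren)
  node 48: 1 child(ren)
  node 1: 1 child(ren)
  node 45: 1 child(ren)
  node 17: 2 child(ren)
  node 10: 0 child(ren)
  node 44: 0 child(ren)
Matching nodes: [49, 48, 1, 45, 17]
Count of internal (non-leaf) nodes: 5


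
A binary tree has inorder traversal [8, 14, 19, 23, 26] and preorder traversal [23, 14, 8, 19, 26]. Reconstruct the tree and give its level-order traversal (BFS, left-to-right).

Inorder:  [8, 14, 19, 23, 26]
Preorder: [23, 14, 8, 19, 26]
Algorithm: preorder visits root first, so consume preorder in order;
for each root, split the current inorder slice at that value into
left-subtree inorder and right-subtree inorder, then recurse.
Recursive splits:
  root=23; inorder splits into left=[8, 14, 19], right=[26]
  root=14; inorder splits into left=[8], right=[19]
  root=8; inorder splits into left=[], right=[]
  root=19; inorder splits into left=[], right=[]
  root=26; inorder splits into left=[], right=[]
Reconstructed level-order: [23, 14, 26, 8, 19]


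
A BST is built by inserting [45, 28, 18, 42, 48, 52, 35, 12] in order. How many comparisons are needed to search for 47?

Search path for 47: 45 -> 48
Found: False
Comparisons: 2


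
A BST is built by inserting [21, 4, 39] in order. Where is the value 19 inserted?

Starting tree (level order): [21, 4, 39]
Insertion path: 21 -> 4
Result: insert 19 as right child of 4
Final tree (level order): [21, 4, 39, None, 19]


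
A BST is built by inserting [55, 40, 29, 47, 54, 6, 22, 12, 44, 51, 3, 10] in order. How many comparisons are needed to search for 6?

Search path for 6: 55 -> 40 -> 29 -> 6
Found: True
Comparisons: 4


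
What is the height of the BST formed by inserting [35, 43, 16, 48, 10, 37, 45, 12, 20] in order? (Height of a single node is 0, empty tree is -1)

Insertion order: [35, 43, 16, 48, 10, 37, 45, 12, 20]
Tree (level-order array): [35, 16, 43, 10, 20, 37, 48, None, 12, None, None, None, None, 45]
Compute height bottom-up (empty subtree = -1):
  height(12) = 1 + max(-1, -1) = 0
  height(10) = 1 + max(-1, 0) = 1
  height(20) = 1 + max(-1, -1) = 0
  height(16) = 1 + max(1, 0) = 2
  height(37) = 1 + max(-1, -1) = 0
  height(45) = 1 + max(-1, -1) = 0
  height(48) = 1 + max(0, -1) = 1
  height(43) = 1 + max(0, 1) = 2
  height(35) = 1 + max(2, 2) = 3
Height = 3


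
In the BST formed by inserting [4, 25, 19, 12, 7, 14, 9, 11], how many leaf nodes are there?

Tree built from: [4, 25, 19, 12, 7, 14, 9, 11]
Tree (level-order array): [4, None, 25, 19, None, 12, None, 7, 14, None, 9, None, None, None, 11]
Rule: A leaf has 0 children.
Per-node child counts:
  node 4: 1 child(ren)
  node 25: 1 child(ren)
  node 19: 1 child(ren)
  node 12: 2 child(ren)
  node 7: 1 child(ren)
  node 9: 1 child(ren)
  node 11: 0 child(ren)
  node 14: 0 child(ren)
Matching nodes: [11, 14]
Count of leaf nodes: 2


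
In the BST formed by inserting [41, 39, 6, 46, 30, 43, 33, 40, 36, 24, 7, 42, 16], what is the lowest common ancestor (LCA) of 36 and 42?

Tree insertion order: [41, 39, 6, 46, 30, 43, 33, 40, 36, 24, 7, 42, 16]
Tree (level-order array): [41, 39, 46, 6, 40, 43, None, None, 30, None, None, 42, None, 24, 33, None, None, 7, None, None, 36, None, 16]
In a BST, the LCA of p=36, q=42 is the first node v on the
root-to-leaf path with p <= v <= q (go left if both < v, right if both > v).
Walk from root:
  at 41: 36 <= 41 <= 42, this is the LCA
LCA = 41


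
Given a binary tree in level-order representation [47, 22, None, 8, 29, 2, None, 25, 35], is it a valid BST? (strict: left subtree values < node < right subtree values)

Level-order array: [47, 22, None, 8, 29, 2, None, 25, 35]
Validate using subtree bounds (lo, hi): at each node, require lo < value < hi,
then recurse left with hi=value and right with lo=value.
Preorder trace (stopping at first violation):
  at node 47 with bounds (-inf, +inf): OK
  at node 22 with bounds (-inf, 47): OK
  at node 8 with bounds (-inf, 22): OK
  at node 2 with bounds (-inf, 8): OK
  at node 29 with bounds (22, 47): OK
  at node 25 with bounds (22, 29): OK
  at node 35 with bounds (29, 47): OK
No violation found at any node.
Result: Valid BST


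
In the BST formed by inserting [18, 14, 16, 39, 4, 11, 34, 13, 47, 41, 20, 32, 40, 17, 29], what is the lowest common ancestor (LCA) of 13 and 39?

Tree insertion order: [18, 14, 16, 39, 4, 11, 34, 13, 47, 41, 20, 32, 40, 17, 29]
Tree (level-order array): [18, 14, 39, 4, 16, 34, 47, None, 11, None, 17, 20, None, 41, None, None, 13, None, None, None, 32, 40, None, None, None, 29]
In a BST, the LCA of p=13, q=39 is the first node v on the
root-to-leaf path with p <= v <= q (go left if both < v, right if both > v).
Walk from root:
  at 18: 13 <= 18 <= 39, this is the LCA
LCA = 18


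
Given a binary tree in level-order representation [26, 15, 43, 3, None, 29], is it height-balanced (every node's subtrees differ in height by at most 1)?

Tree (level-order array): [26, 15, 43, 3, None, 29]
Definition: a tree is height-balanced if, at every node, |h(left) - h(right)| <= 1 (empty subtree has height -1).
Bottom-up per-node check:
  node 3: h_left=-1, h_right=-1, diff=0 [OK], height=0
  node 15: h_left=0, h_right=-1, diff=1 [OK], height=1
  node 29: h_left=-1, h_right=-1, diff=0 [OK], height=0
  node 43: h_left=0, h_right=-1, diff=1 [OK], height=1
  node 26: h_left=1, h_right=1, diff=0 [OK], height=2
All nodes satisfy the balance condition.
Result: Balanced


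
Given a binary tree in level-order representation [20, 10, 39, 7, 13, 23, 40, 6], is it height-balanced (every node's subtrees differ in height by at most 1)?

Tree (level-order array): [20, 10, 39, 7, 13, 23, 40, 6]
Definition: a tree is height-balanced if, at every node, |h(left) - h(right)| <= 1 (empty subtree has height -1).
Bottom-up per-node check:
  node 6: h_left=-1, h_right=-1, diff=0 [OK], height=0
  node 7: h_left=0, h_right=-1, diff=1 [OK], height=1
  node 13: h_left=-1, h_right=-1, diff=0 [OK], height=0
  node 10: h_left=1, h_right=0, diff=1 [OK], height=2
  node 23: h_left=-1, h_right=-1, diff=0 [OK], height=0
  node 40: h_left=-1, h_right=-1, diff=0 [OK], height=0
  node 39: h_left=0, h_right=0, diff=0 [OK], height=1
  node 20: h_left=2, h_right=1, diff=1 [OK], height=3
All nodes satisfy the balance condition.
Result: Balanced


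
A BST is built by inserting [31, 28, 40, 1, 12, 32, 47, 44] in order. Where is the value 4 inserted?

Starting tree (level order): [31, 28, 40, 1, None, 32, 47, None, 12, None, None, 44]
Insertion path: 31 -> 28 -> 1 -> 12
Result: insert 4 as left child of 12
Final tree (level order): [31, 28, 40, 1, None, 32, 47, None, 12, None, None, 44, None, 4]


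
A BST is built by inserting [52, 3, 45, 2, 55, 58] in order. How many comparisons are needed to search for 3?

Search path for 3: 52 -> 3
Found: True
Comparisons: 2


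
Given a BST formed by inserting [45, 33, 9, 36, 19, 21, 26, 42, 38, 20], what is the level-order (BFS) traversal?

Tree insertion order: [45, 33, 9, 36, 19, 21, 26, 42, 38, 20]
Tree (level-order array): [45, 33, None, 9, 36, None, 19, None, 42, None, 21, 38, None, 20, 26]
BFS from the root, enqueuing left then right child of each popped node:
  queue [45] -> pop 45, enqueue [33], visited so far: [45]
  queue [33] -> pop 33, enqueue [9, 36], visited so far: [45, 33]
  queue [9, 36] -> pop 9, enqueue [19], visited so far: [45, 33, 9]
  queue [36, 19] -> pop 36, enqueue [42], visited so far: [45, 33, 9, 36]
  queue [19, 42] -> pop 19, enqueue [21], visited so far: [45, 33, 9, 36, 19]
  queue [42, 21] -> pop 42, enqueue [38], visited so far: [45, 33, 9, 36, 19, 42]
  queue [21, 38] -> pop 21, enqueue [20, 26], visited so far: [45, 33, 9, 36, 19, 42, 21]
  queue [38, 20, 26] -> pop 38, enqueue [none], visited so far: [45, 33, 9, 36, 19, 42, 21, 38]
  queue [20, 26] -> pop 20, enqueue [none], visited so far: [45, 33, 9, 36, 19, 42, 21, 38, 20]
  queue [26] -> pop 26, enqueue [none], visited so far: [45, 33, 9, 36, 19, 42, 21, 38, 20, 26]
Result: [45, 33, 9, 36, 19, 42, 21, 38, 20, 26]


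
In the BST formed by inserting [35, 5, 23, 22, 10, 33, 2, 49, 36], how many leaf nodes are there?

Tree built from: [35, 5, 23, 22, 10, 33, 2, 49, 36]
Tree (level-order array): [35, 5, 49, 2, 23, 36, None, None, None, 22, 33, None, None, 10]
Rule: A leaf has 0 children.
Per-node child counts:
  node 35: 2 child(ren)
  node 5: 2 child(ren)
  node 2: 0 child(ren)
  node 23: 2 child(ren)
  node 22: 1 child(ren)
  node 10: 0 child(ren)
  node 33: 0 child(ren)
  node 49: 1 child(ren)
  node 36: 0 child(ren)
Matching nodes: [2, 10, 33, 36]
Count of leaf nodes: 4


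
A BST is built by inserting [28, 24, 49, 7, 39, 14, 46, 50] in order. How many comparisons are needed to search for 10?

Search path for 10: 28 -> 24 -> 7 -> 14
Found: False
Comparisons: 4


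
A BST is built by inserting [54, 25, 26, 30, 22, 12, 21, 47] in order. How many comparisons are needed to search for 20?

Search path for 20: 54 -> 25 -> 22 -> 12 -> 21
Found: False
Comparisons: 5


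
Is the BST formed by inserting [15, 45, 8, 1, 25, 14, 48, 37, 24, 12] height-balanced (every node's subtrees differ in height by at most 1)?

Tree (level-order array): [15, 8, 45, 1, 14, 25, 48, None, None, 12, None, 24, 37]
Definition: a tree is height-balanced if, at every node, |h(left) - h(right)| <= 1 (empty subtree has height -1).
Bottom-up per-node check:
  node 1: h_left=-1, h_right=-1, diff=0 [OK], height=0
  node 12: h_left=-1, h_right=-1, diff=0 [OK], height=0
  node 14: h_left=0, h_right=-1, diff=1 [OK], height=1
  node 8: h_left=0, h_right=1, diff=1 [OK], height=2
  node 24: h_left=-1, h_right=-1, diff=0 [OK], height=0
  node 37: h_left=-1, h_right=-1, diff=0 [OK], height=0
  node 25: h_left=0, h_right=0, diff=0 [OK], height=1
  node 48: h_left=-1, h_right=-1, diff=0 [OK], height=0
  node 45: h_left=1, h_right=0, diff=1 [OK], height=2
  node 15: h_left=2, h_right=2, diff=0 [OK], height=3
All nodes satisfy the balance condition.
Result: Balanced


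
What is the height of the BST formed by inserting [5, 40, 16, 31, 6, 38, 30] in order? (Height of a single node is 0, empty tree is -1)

Insertion order: [5, 40, 16, 31, 6, 38, 30]
Tree (level-order array): [5, None, 40, 16, None, 6, 31, None, None, 30, 38]
Compute height bottom-up (empty subtree = -1):
  height(6) = 1 + max(-1, -1) = 0
  height(30) = 1 + max(-1, -1) = 0
  height(38) = 1 + max(-1, -1) = 0
  height(31) = 1 + max(0, 0) = 1
  height(16) = 1 + max(0, 1) = 2
  height(40) = 1 + max(2, -1) = 3
  height(5) = 1 + max(-1, 3) = 4
Height = 4


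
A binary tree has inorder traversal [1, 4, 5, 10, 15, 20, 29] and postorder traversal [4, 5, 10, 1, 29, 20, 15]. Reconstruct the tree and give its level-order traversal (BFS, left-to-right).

Inorder:   [1, 4, 5, 10, 15, 20, 29]
Postorder: [4, 5, 10, 1, 29, 20, 15]
Algorithm: postorder visits root last, so walk postorder right-to-left;
each value is the root of the current inorder slice — split it at that
value, recurse on the right subtree first, then the left.
Recursive splits:
  root=15; inorder splits into left=[1, 4, 5, 10], right=[20, 29]
  root=20; inorder splits into left=[], right=[29]
  root=29; inorder splits into left=[], right=[]
  root=1; inorder splits into left=[], right=[4, 5, 10]
  root=10; inorder splits into left=[4, 5], right=[]
  root=5; inorder splits into left=[4], right=[]
  root=4; inorder splits into left=[], right=[]
Reconstructed level-order: [15, 1, 20, 10, 29, 5, 4]


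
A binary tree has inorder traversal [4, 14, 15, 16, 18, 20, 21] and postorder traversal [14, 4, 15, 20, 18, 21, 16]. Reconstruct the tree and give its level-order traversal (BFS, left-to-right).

Inorder:   [4, 14, 15, 16, 18, 20, 21]
Postorder: [14, 4, 15, 20, 18, 21, 16]
Algorithm: postorder visits root last, so walk postorder right-to-left;
each value is the root of the current inorder slice — split it at that
value, recurse on the right subtree first, then the left.
Recursive splits:
  root=16; inorder splits into left=[4, 14, 15], right=[18, 20, 21]
  root=21; inorder splits into left=[18, 20], right=[]
  root=18; inorder splits into left=[], right=[20]
  root=20; inorder splits into left=[], right=[]
  root=15; inorder splits into left=[4, 14], right=[]
  root=4; inorder splits into left=[], right=[14]
  root=14; inorder splits into left=[], right=[]
Reconstructed level-order: [16, 15, 21, 4, 18, 14, 20]


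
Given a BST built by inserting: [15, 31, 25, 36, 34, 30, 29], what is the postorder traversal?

Tree insertion order: [15, 31, 25, 36, 34, 30, 29]
Tree (level-order array): [15, None, 31, 25, 36, None, 30, 34, None, 29]
Postorder traversal: [29, 30, 25, 34, 36, 31, 15]


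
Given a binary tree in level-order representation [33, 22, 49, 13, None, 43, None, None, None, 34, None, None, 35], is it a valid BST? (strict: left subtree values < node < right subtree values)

Level-order array: [33, 22, 49, 13, None, 43, None, None, None, 34, None, None, 35]
Validate using subtree bounds (lo, hi): at each node, require lo < value < hi,
then recurse left with hi=value and right with lo=value.
Preorder trace (stopping at first violation):
  at node 33 with bounds (-inf, +inf): OK
  at node 22 with bounds (-inf, 33): OK
  at node 13 with bounds (-inf, 22): OK
  at node 49 with bounds (33, +inf): OK
  at node 43 with bounds (33, 49): OK
  at node 34 with bounds (33, 43): OK
  at node 35 with bounds (34, 43): OK
No violation found at any node.
Result: Valid BST


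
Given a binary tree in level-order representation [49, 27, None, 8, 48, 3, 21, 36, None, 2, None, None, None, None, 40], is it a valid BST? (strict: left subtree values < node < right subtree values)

Level-order array: [49, 27, None, 8, 48, 3, 21, 36, None, 2, None, None, None, None, 40]
Validate using subtree bounds (lo, hi): at each node, require lo < value < hi,
then recurse left with hi=value and right with lo=value.
Preorder trace (stopping at first violation):
  at node 49 with bounds (-inf, +inf): OK
  at node 27 with bounds (-inf, 49): OK
  at node 8 with bounds (-inf, 27): OK
  at node 3 with bounds (-inf, 8): OK
  at node 2 with bounds (-inf, 3): OK
  at node 21 with bounds (8, 27): OK
  at node 48 with bounds (27, 49): OK
  at node 36 with bounds (27, 48): OK
  at node 40 with bounds (36, 48): OK
No violation found at any node.
Result: Valid BST


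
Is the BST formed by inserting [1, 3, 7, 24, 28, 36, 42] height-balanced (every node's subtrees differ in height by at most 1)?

Tree (level-order array): [1, None, 3, None, 7, None, 24, None, 28, None, 36, None, 42]
Definition: a tree is height-balanced if, at every node, |h(left) - h(right)| <= 1 (empty subtree has height -1).
Bottom-up per-node check:
  node 42: h_left=-1, h_right=-1, diff=0 [OK], height=0
  node 36: h_left=-1, h_right=0, diff=1 [OK], height=1
  node 28: h_left=-1, h_right=1, diff=2 [FAIL (|-1-1|=2 > 1)], height=2
  node 24: h_left=-1, h_right=2, diff=3 [FAIL (|-1-2|=3 > 1)], height=3
  node 7: h_left=-1, h_right=3, diff=4 [FAIL (|-1-3|=4 > 1)], height=4
  node 3: h_left=-1, h_right=4, diff=5 [FAIL (|-1-4|=5 > 1)], height=5
  node 1: h_left=-1, h_right=5, diff=6 [FAIL (|-1-5|=6 > 1)], height=6
Node 28 violates the condition: |-1 - 1| = 2 > 1.
Result: Not balanced


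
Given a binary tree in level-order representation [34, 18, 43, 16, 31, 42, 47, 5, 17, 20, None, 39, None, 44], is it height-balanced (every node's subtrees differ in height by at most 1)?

Tree (level-order array): [34, 18, 43, 16, 31, 42, 47, 5, 17, 20, None, 39, None, 44]
Definition: a tree is height-balanced if, at every node, |h(left) - h(right)| <= 1 (empty subtree has height -1).
Bottom-up per-node check:
  node 5: h_left=-1, h_right=-1, diff=0 [OK], height=0
  node 17: h_left=-1, h_right=-1, diff=0 [OK], height=0
  node 16: h_left=0, h_right=0, diff=0 [OK], height=1
  node 20: h_left=-1, h_right=-1, diff=0 [OK], height=0
  node 31: h_left=0, h_right=-1, diff=1 [OK], height=1
  node 18: h_left=1, h_right=1, diff=0 [OK], height=2
  node 39: h_left=-1, h_right=-1, diff=0 [OK], height=0
  node 42: h_left=0, h_right=-1, diff=1 [OK], height=1
  node 44: h_left=-1, h_right=-1, diff=0 [OK], height=0
  node 47: h_left=0, h_right=-1, diff=1 [OK], height=1
  node 43: h_left=1, h_right=1, diff=0 [OK], height=2
  node 34: h_left=2, h_right=2, diff=0 [OK], height=3
All nodes satisfy the balance condition.
Result: Balanced


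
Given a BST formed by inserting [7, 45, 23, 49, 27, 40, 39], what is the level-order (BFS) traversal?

Tree insertion order: [7, 45, 23, 49, 27, 40, 39]
Tree (level-order array): [7, None, 45, 23, 49, None, 27, None, None, None, 40, 39]
BFS from the root, enqueuing left then right child of each popped node:
  queue [7] -> pop 7, enqueue [45], visited so far: [7]
  queue [45] -> pop 45, enqueue [23, 49], visited so far: [7, 45]
  queue [23, 49] -> pop 23, enqueue [27], visited so far: [7, 45, 23]
  queue [49, 27] -> pop 49, enqueue [none], visited so far: [7, 45, 23, 49]
  queue [27] -> pop 27, enqueue [40], visited so far: [7, 45, 23, 49, 27]
  queue [40] -> pop 40, enqueue [39], visited so far: [7, 45, 23, 49, 27, 40]
  queue [39] -> pop 39, enqueue [none], visited so far: [7, 45, 23, 49, 27, 40, 39]
Result: [7, 45, 23, 49, 27, 40, 39]


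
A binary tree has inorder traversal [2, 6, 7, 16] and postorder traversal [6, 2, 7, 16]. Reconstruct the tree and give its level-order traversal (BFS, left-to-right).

Inorder:   [2, 6, 7, 16]
Postorder: [6, 2, 7, 16]
Algorithm: postorder visits root last, so walk postorder right-to-left;
each value is the root of the current inorder slice — split it at that
value, recurse on the right subtree first, then the left.
Recursive splits:
  root=16; inorder splits into left=[2, 6, 7], right=[]
  root=7; inorder splits into left=[2, 6], right=[]
  root=2; inorder splits into left=[], right=[6]
  root=6; inorder splits into left=[], right=[]
Reconstructed level-order: [16, 7, 2, 6]


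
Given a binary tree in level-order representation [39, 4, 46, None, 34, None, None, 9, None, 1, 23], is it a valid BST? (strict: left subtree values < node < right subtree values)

Level-order array: [39, 4, 46, None, 34, None, None, 9, None, 1, 23]
Validate using subtree bounds (lo, hi): at each node, require lo < value < hi,
then recurse left with hi=value and right with lo=value.
Preorder trace (stopping at first violation):
  at node 39 with bounds (-inf, +inf): OK
  at node 4 with bounds (-inf, 39): OK
  at node 34 with bounds (4, 39): OK
  at node 9 with bounds (4, 34): OK
  at node 1 with bounds (4, 9): VIOLATION
Node 1 violates its bound: not (4 < 1 < 9).
Result: Not a valid BST


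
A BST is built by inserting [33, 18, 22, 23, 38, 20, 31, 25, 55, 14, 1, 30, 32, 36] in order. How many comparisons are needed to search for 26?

Search path for 26: 33 -> 18 -> 22 -> 23 -> 31 -> 25 -> 30
Found: False
Comparisons: 7


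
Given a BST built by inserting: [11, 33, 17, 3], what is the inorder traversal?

Tree insertion order: [11, 33, 17, 3]
Tree (level-order array): [11, 3, 33, None, None, 17]
Inorder traversal: [3, 11, 17, 33]


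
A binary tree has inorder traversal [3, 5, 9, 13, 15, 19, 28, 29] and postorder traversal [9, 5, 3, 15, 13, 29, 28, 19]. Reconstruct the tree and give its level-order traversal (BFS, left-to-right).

Inorder:   [3, 5, 9, 13, 15, 19, 28, 29]
Postorder: [9, 5, 3, 15, 13, 29, 28, 19]
Algorithm: postorder visits root last, so walk postorder right-to-left;
each value is the root of the current inorder slice — split it at that
value, recurse on the right subtree first, then the left.
Recursive splits:
  root=19; inorder splits into left=[3, 5, 9, 13, 15], right=[28, 29]
  root=28; inorder splits into left=[], right=[29]
  root=29; inorder splits into left=[], right=[]
  root=13; inorder splits into left=[3, 5, 9], right=[15]
  root=15; inorder splits into left=[], right=[]
  root=3; inorder splits into left=[], right=[5, 9]
  root=5; inorder splits into left=[], right=[9]
  root=9; inorder splits into left=[], right=[]
Reconstructed level-order: [19, 13, 28, 3, 15, 29, 5, 9]


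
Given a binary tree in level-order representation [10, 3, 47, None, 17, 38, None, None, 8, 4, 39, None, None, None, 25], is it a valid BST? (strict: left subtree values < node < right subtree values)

Level-order array: [10, 3, 47, None, 17, 38, None, None, 8, 4, 39, None, None, None, 25]
Validate using subtree bounds (lo, hi): at each node, require lo < value < hi,
then recurse left with hi=value and right with lo=value.
Preorder trace (stopping at first violation):
  at node 10 with bounds (-inf, +inf): OK
  at node 3 with bounds (-inf, 10): OK
  at node 17 with bounds (3, 10): VIOLATION
Node 17 violates its bound: not (3 < 17 < 10).
Result: Not a valid BST


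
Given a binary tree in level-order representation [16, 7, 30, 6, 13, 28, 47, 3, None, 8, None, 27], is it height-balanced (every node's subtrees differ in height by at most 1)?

Tree (level-order array): [16, 7, 30, 6, 13, 28, 47, 3, None, 8, None, 27]
Definition: a tree is height-balanced if, at every node, |h(left) - h(right)| <= 1 (empty subtree has height -1).
Bottom-up per-node check:
  node 3: h_left=-1, h_right=-1, diff=0 [OK], height=0
  node 6: h_left=0, h_right=-1, diff=1 [OK], height=1
  node 8: h_left=-1, h_right=-1, diff=0 [OK], height=0
  node 13: h_left=0, h_right=-1, diff=1 [OK], height=1
  node 7: h_left=1, h_right=1, diff=0 [OK], height=2
  node 27: h_left=-1, h_right=-1, diff=0 [OK], height=0
  node 28: h_left=0, h_right=-1, diff=1 [OK], height=1
  node 47: h_left=-1, h_right=-1, diff=0 [OK], height=0
  node 30: h_left=1, h_right=0, diff=1 [OK], height=2
  node 16: h_left=2, h_right=2, diff=0 [OK], height=3
All nodes satisfy the balance condition.
Result: Balanced


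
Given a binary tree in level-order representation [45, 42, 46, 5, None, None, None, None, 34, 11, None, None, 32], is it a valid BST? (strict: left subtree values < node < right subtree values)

Level-order array: [45, 42, 46, 5, None, None, None, None, 34, 11, None, None, 32]
Validate using subtree bounds (lo, hi): at each node, require lo < value < hi,
then recurse left with hi=value and right with lo=value.
Preorder trace (stopping at first violation):
  at node 45 with bounds (-inf, +inf): OK
  at node 42 with bounds (-inf, 45): OK
  at node 5 with bounds (-inf, 42): OK
  at node 34 with bounds (5, 42): OK
  at node 11 with bounds (5, 34): OK
  at node 32 with bounds (11, 34): OK
  at node 46 with bounds (45, +inf): OK
No violation found at any node.
Result: Valid BST


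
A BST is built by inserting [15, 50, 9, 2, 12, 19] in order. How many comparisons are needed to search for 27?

Search path for 27: 15 -> 50 -> 19
Found: False
Comparisons: 3


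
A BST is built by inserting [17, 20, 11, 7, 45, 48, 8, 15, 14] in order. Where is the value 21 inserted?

Starting tree (level order): [17, 11, 20, 7, 15, None, 45, None, 8, 14, None, None, 48]
Insertion path: 17 -> 20 -> 45
Result: insert 21 as left child of 45
Final tree (level order): [17, 11, 20, 7, 15, None, 45, None, 8, 14, None, 21, 48]


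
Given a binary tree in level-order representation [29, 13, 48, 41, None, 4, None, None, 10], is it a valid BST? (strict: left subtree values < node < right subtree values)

Level-order array: [29, 13, 48, 41, None, 4, None, None, 10]
Validate using subtree bounds (lo, hi): at each node, require lo < value < hi,
then recurse left with hi=value and right with lo=value.
Preorder trace (stopping at first violation):
  at node 29 with bounds (-inf, +inf): OK
  at node 13 with bounds (-inf, 29): OK
  at node 41 with bounds (-inf, 13): VIOLATION
Node 41 violates its bound: not (-inf < 41 < 13).
Result: Not a valid BST


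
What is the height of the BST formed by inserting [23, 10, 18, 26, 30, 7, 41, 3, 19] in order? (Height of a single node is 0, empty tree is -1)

Insertion order: [23, 10, 18, 26, 30, 7, 41, 3, 19]
Tree (level-order array): [23, 10, 26, 7, 18, None, 30, 3, None, None, 19, None, 41]
Compute height bottom-up (empty subtree = -1):
  height(3) = 1 + max(-1, -1) = 0
  height(7) = 1 + max(0, -1) = 1
  height(19) = 1 + max(-1, -1) = 0
  height(18) = 1 + max(-1, 0) = 1
  height(10) = 1 + max(1, 1) = 2
  height(41) = 1 + max(-1, -1) = 0
  height(30) = 1 + max(-1, 0) = 1
  height(26) = 1 + max(-1, 1) = 2
  height(23) = 1 + max(2, 2) = 3
Height = 3


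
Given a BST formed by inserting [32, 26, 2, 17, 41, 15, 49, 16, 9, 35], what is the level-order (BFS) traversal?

Tree insertion order: [32, 26, 2, 17, 41, 15, 49, 16, 9, 35]
Tree (level-order array): [32, 26, 41, 2, None, 35, 49, None, 17, None, None, None, None, 15, None, 9, 16]
BFS from the root, enqueuing left then right child of each popped node:
  queue [32] -> pop 32, enqueue [26, 41], visited so far: [32]
  queue [26, 41] -> pop 26, enqueue [2], visited so far: [32, 26]
  queue [41, 2] -> pop 41, enqueue [35, 49], visited so far: [32, 26, 41]
  queue [2, 35, 49] -> pop 2, enqueue [17], visited so far: [32, 26, 41, 2]
  queue [35, 49, 17] -> pop 35, enqueue [none], visited so far: [32, 26, 41, 2, 35]
  queue [49, 17] -> pop 49, enqueue [none], visited so far: [32, 26, 41, 2, 35, 49]
  queue [17] -> pop 17, enqueue [15], visited so far: [32, 26, 41, 2, 35, 49, 17]
  queue [15] -> pop 15, enqueue [9, 16], visited so far: [32, 26, 41, 2, 35, 49, 17, 15]
  queue [9, 16] -> pop 9, enqueue [none], visited so far: [32, 26, 41, 2, 35, 49, 17, 15, 9]
  queue [16] -> pop 16, enqueue [none], visited so far: [32, 26, 41, 2, 35, 49, 17, 15, 9, 16]
Result: [32, 26, 41, 2, 35, 49, 17, 15, 9, 16]


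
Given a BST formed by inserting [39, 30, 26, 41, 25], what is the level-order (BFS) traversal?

Tree insertion order: [39, 30, 26, 41, 25]
Tree (level-order array): [39, 30, 41, 26, None, None, None, 25]
BFS from the root, enqueuing left then right child of each popped node:
  queue [39] -> pop 39, enqueue [30, 41], visited so far: [39]
  queue [30, 41] -> pop 30, enqueue [26], visited so far: [39, 30]
  queue [41, 26] -> pop 41, enqueue [none], visited so far: [39, 30, 41]
  queue [26] -> pop 26, enqueue [25], visited so far: [39, 30, 41, 26]
  queue [25] -> pop 25, enqueue [none], visited so far: [39, 30, 41, 26, 25]
Result: [39, 30, 41, 26, 25]


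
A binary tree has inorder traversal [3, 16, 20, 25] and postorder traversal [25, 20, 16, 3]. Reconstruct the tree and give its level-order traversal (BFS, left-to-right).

Inorder:   [3, 16, 20, 25]
Postorder: [25, 20, 16, 3]
Algorithm: postorder visits root last, so walk postorder right-to-left;
each value is the root of the current inorder slice — split it at that
value, recurse on the right subtree first, then the left.
Recursive splits:
  root=3; inorder splits into left=[], right=[16, 20, 25]
  root=16; inorder splits into left=[], right=[20, 25]
  root=20; inorder splits into left=[], right=[25]
  root=25; inorder splits into left=[], right=[]
Reconstructed level-order: [3, 16, 20, 25]


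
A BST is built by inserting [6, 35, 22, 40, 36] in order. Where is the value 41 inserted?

Starting tree (level order): [6, None, 35, 22, 40, None, None, 36]
Insertion path: 6 -> 35 -> 40
Result: insert 41 as right child of 40
Final tree (level order): [6, None, 35, 22, 40, None, None, 36, 41]


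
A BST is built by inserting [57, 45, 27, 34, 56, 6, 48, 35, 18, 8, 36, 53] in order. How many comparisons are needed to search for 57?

Search path for 57: 57
Found: True
Comparisons: 1


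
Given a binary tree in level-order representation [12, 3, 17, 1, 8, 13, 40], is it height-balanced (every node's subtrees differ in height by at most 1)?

Tree (level-order array): [12, 3, 17, 1, 8, 13, 40]
Definition: a tree is height-balanced if, at every node, |h(left) - h(right)| <= 1 (empty subtree has height -1).
Bottom-up per-node check:
  node 1: h_left=-1, h_right=-1, diff=0 [OK], height=0
  node 8: h_left=-1, h_right=-1, diff=0 [OK], height=0
  node 3: h_left=0, h_right=0, diff=0 [OK], height=1
  node 13: h_left=-1, h_right=-1, diff=0 [OK], height=0
  node 40: h_left=-1, h_right=-1, diff=0 [OK], height=0
  node 17: h_left=0, h_right=0, diff=0 [OK], height=1
  node 12: h_left=1, h_right=1, diff=0 [OK], height=2
All nodes satisfy the balance condition.
Result: Balanced


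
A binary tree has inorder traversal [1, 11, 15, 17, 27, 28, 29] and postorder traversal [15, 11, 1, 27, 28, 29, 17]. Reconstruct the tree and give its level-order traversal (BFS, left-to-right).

Inorder:   [1, 11, 15, 17, 27, 28, 29]
Postorder: [15, 11, 1, 27, 28, 29, 17]
Algorithm: postorder visits root last, so walk postorder right-to-left;
each value is the root of the current inorder slice — split it at that
value, recurse on the right subtree first, then the left.
Recursive splits:
  root=17; inorder splits into left=[1, 11, 15], right=[27, 28, 29]
  root=29; inorder splits into left=[27, 28], right=[]
  root=28; inorder splits into left=[27], right=[]
  root=27; inorder splits into left=[], right=[]
  root=1; inorder splits into left=[], right=[11, 15]
  root=11; inorder splits into left=[], right=[15]
  root=15; inorder splits into left=[], right=[]
Reconstructed level-order: [17, 1, 29, 11, 28, 15, 27]


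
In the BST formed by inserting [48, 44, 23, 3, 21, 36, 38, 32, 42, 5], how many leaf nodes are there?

Tree built from: [48, 44, 23, 3, 21, 36, 38, 32, 42, 5]
Tree (level-order array): [48, 44, None, 23, None, 3, 36, None, 21, 32, 38, 5, None, None, None, None, 42]
Rule: A leaf has 0 children.
Per-node child counts:
  node 48: 1 child(ren)
  node 44: 1 child(ren)
  node 23: 2 child(ren)
  node 3: 1 child(ren)
  node 21: 1 child(ren)
  node 5: 0 child(ren)
  node 36: 2 child(ren)
  node 32: 0 child(ren)
  node 38: 1 child(ren)
  node 42: 0 child(ren)
Matching nodes: [5, 32, 42]
Count of leaf nodes: 3


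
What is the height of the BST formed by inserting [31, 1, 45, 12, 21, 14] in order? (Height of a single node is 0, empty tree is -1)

Insertion order: [31, 1, 45, 12, 21, 14]
Tree (level-order array): [31, 1, 45, None, 12, None, None, None, 21, 14]
Compute height bottom-up (empty subtree = -1):
  height(14) = 1 + max(-1, -1) = 0
  height(21) = 1 + max(0, -1) = 1
  height(12) = 1 + max(-1, 1) = 2
  height(1) = 1 + max(-1, 2) = 3
  height(45) = 1 + max(-1, -1) = 0
  height(31) = 1 + max(3, 0) = 4
Height = 4


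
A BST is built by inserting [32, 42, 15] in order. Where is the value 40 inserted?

Starting tree (level order): [32, 15, 42]
Insertion path: 32 -> 42
Result: insert 40 as left child of 42
Final tree (level order): [32, 15, 42, None, None, 40]


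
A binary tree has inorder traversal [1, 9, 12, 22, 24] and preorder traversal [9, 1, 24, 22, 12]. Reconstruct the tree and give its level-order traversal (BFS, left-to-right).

Inorder:  [1, 9, 12, 22, 24]
Preorder: [9, 1, 24, 22, 12]
Algorithm: preorder visits root first, so consume preorder in order;
for each root, split the current inorder slice at that value into
left-subtree inorder and right-subtree inorder, then recurse.
Recursive splits:
  root=9; inorder splits into left=[1], right=[12, 22, 24]
  root=1; inorder splits into left=[], right=[]
  root=24; inorder splits into left=[12, 22], right=[]
  root=22; inorder splits into left=[12], right=[]
  root=12; inorder splits into left=[], right=[]
Reconstructed level-order: [9, 1, 24, 22, 12]


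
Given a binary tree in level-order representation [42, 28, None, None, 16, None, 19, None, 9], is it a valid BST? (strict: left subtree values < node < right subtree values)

Level-order array: [42, 28, None, None, 16, None, 19, None, 9]
Validate using subtree bounds (lo, hi): at each node, require lo < value < hi,
then recurse left with hi=value and right with lo=value.
Preorder trace (stopping at first violation):
  at node 42 with bounds (-inf, +inf): OK
  at node 28 with bounds (-inf, 42): OK
  at node 16 with bounds (28, 42): VIOLATION
Node 16 violates its bound: not (28 < 16 < 42).
Result: Not a valid BST


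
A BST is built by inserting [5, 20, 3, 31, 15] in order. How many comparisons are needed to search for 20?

Search path for 20: 5 -> 20
Found: True
Comparisons: 2


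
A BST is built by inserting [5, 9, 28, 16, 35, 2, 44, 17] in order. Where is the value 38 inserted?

Starting tree (level order): [5, 2, 9, None, None, None, 28, 16, 35, None, 17, None, 44]
Insertion path: 5 -> 9 -> 28 -> 35 -> 44
Result: insert 38 as left child of 44
Final tree (level order): [5, 2, 9, None, None, None, 28, 16, 35, None, 17, None, 44, None, None, 38]


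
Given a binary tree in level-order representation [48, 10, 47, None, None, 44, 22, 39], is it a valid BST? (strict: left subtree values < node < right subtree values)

Level-order array: [48, 10, 47, None, None, 44, 22, 39]
Validate using subtree bounds (lo, hi): at each node, require lo < value < hi,
then recurse left with hi=value and right with lo=value.
Preorder trace (stopping at first violation):
  at node 48 with bounds (-inf, +inf): OK
  at node 10 with bounds (-inf, 48): OK
  at node 47 with bounds (48, +inf): VIOLATION
Node 47 violates its bound: not (48 < 47 < +inf).
Result: Not a valid BST


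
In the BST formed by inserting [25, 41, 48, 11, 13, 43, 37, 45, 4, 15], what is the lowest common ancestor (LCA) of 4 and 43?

Tree insertion order: [25, 41, 48, 11, 13, 43, 37, 45, 4, 15]
Tree (level-order array): [25, 11, 41, 4, 13, 37, 48, None, None, None, 15, None, None, 43, None, None, None, None, 45]
In a BST, the LCA of p=4, q=43 is the first node v on the
root-to-leaf path with p <= v <= q (go left if both < v, right if both > v).
Walk from root:
  at 25: 4 <= 25 <= 43, this is the LCA
LCA = 25


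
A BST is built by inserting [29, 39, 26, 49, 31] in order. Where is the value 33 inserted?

Starting tree (level order): [29, 26, 39, None, None, 31, 49]
Insertion path: 29 -> 39 -> 31
Result: insert 33 as right child of 31
Final tree (level order): [29, 26, 39, None, None, 31, 49, None, 33]


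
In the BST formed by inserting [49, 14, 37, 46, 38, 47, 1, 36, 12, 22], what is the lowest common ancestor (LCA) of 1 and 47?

Tree insertion order: [49, 14, 37, 46, 38, 47, 1, 36, 12, 22]
Tree (level-order array): [49, 14, None, 1, 37, None, 12, 36, 46, None, None, 22, None, 38, 47]
In a BST, the LCA of p=1, q=47 is the first node v on the
root-to-leaf path with p <= v <= q (go left if both < v, right if both > v).
Walk from root:
  at 49: both 1 and 47 < 49, go left
  at 14: 1 <= 14 <= 47, this is the LCA
LCA = 14


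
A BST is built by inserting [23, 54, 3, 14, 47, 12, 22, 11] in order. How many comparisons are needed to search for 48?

Search path for 48: 23 -> 54 -> 47
Found: False
Comparisons: 3


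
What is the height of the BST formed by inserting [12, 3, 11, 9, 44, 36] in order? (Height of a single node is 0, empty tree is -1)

Insertion order: [12, 3, 11, 9, 44, 36]
Tree (level-order array): [12, 3, 44, None, 11, 36, None, 9]
Compute height bottom-up (empty subtree = -1):
  height(9) = 1 + max(-1, -1) = 0
  height(11) = 1 + max(0, -1) = 1
  height(3) = 1 + max(-1, 1) = 2
  height(36) = 1 + max(-1, -1) = 0
  height(44) = 1 + max(0, -1) = 1
  height(12) = 1 + max(2, 1) = 3
Height = 3


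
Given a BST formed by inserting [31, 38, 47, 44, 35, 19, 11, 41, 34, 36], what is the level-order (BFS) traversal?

Tree insertion order: [31, 38, 47, 44, 35, 19, 11, 41, 34, 36]
Tree (level-order array): [31, 19, 38, 11, None, 35, 47, None, None, 34, 36, 44, None, None, None, None, None, 41]
BFS from the root, enqueuing left then right child of each popped node:
  queue [31] -> pop 31, enqueue [19, 38], visited so far: [31]
  queue [19, 38] -> pop 19, enqueue [11], visited so far: [31, 19]
  queue [38, 11] -> pop 38, enqueue [35, 47], visited so far: [31, 19, 38]
  queue [11, 35, 47] -> pop 11, enqueue [none], visited so far: [31, 19, 38, 11]
  queue [35, 47] -> pop 35, enqueue [34, 36], visited so far: [31, 19, 38, 11, 35]
  queue [47, 34, 36] -> pop 47, enqueue [44], visited so far: [31, 19, 38, 11, 35, 47]
  queue [34, 36, 44] -> pop 34, enqueue [none], visited so far: [31, 19, 38, 11, 35, 47, 34]
  queue [36, 44] -> pop 36, enqueue [none], visited so far: [31, 19, 38, 11, 35, 47, 34, 36]
  queue [44] -> pop 44, enqueue [41], visited so far: [31, 19, 38, 11, 35, 47, 34, 36, 44]
  queue [41] -> pop 41, enqueue [none], visited so far: [31, 19, 38, 11, 35, 47, 34, 36, 44, 41]
Result: [31, 19, 38, 11, 35, 47, 34, 36, 44, 41]
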